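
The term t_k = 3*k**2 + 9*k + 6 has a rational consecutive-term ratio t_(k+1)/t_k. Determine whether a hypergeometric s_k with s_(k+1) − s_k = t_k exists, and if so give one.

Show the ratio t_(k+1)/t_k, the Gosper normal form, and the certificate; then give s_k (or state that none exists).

Compute t_(k+1)/t_k: get (k + 3)/(k + 1).
Normal form (A,B,C) = (1, 1, k**2 + 3*k + 2).
f must satisfy (1)·f(k+1) − (1)·f(k) = k**2 + 3*k + 2.
Degrees (0,0,2) ⇒ d ≤ 3.
Solving with deg f ≤ 3: f(k) = k*(k + 1)*(k + 2)/3.
Then R = B(k−1)f/C = k/3, so s_k = R(k)·t_k = k*(k**2 + 3*k + 2).
Verify: 3*k**2 + 9*k + 6 matches t_k.

s_k = k*(k**2 + 3*k + 2)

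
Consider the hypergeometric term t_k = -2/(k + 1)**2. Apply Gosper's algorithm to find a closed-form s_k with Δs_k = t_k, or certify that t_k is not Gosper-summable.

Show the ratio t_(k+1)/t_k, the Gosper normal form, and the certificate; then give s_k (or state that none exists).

not Gosper-summable; s_k does not exist

The ratio is (k + 1)**2/(k + 2)**2.
Normal form (A,B,C) = (k**2 + 2*k + 1, k**2 + 4*k + 4, 1).
f must satisfy (k**2 + 2*k + 1)·f(k+1) − (k**2 + 2*k + 1)·f(k) = 1.
From deg A=2, deg B=2, deg C=0: d=0.
Write f(k) = c0. Then LHS − RHS = -1, requiring -1 = 0: contradictory. No certificate.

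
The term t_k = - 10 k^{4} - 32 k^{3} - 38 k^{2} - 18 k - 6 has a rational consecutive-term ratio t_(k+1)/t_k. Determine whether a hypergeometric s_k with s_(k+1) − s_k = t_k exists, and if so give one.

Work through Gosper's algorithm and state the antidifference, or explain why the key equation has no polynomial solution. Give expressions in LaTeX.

s_k = k \left(- 2 k^{4} - 3 k^{3} + 2 k - 3\right)

Ratio r(k) = (5*k**4 + 36*k**3 + 97*k**2 + 115*k + 52)/(5*k**4 + 16*k**3 + 19*k**2 + 9*k + 3).
Take A(k)=1, B(k)=1, C(k)=k**4 + 16*k**3/5 + 19*k**2/5 + 9*k/5 + 3/5.
Set up (1)·f(k+1) − (1)·f(k) − (k**4 + 16*k**3/5 + 19*k**2/5 + 9*k/5 + 3/5) = 0.
d = 5 from the (0,0,4) case.
Solving with deg f ≤ 5: f(k) = k*(2*k**4 + 3*k**3 - 2*k + 3)/10.
Get s_k = R·t_k = k*(-2*k**4 - 3*k**3 + 2*k - 3) with R(k) = B(k−1)f(k)/C(k) = k*(2*k**4 + 3*k**3 - 2*k + 3)/(2*(5*k**4 + 16*k**3 + 19*k**2 + 9*k + 3)).
Δs = -10*k**4 - 32*k**3 - 38*k**2 - 18*k - 6, as required.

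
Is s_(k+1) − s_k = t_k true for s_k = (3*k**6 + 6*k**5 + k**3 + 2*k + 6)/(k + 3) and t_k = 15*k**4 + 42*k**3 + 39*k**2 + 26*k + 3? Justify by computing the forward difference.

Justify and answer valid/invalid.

s_(k+1) = (2*k + 3*(k + 1)**6 + 6*(k + 1)**5 + (k + 1)**3 + 8)/(k + 4)
s_(k+1) − s_k = (15*k**6 + 123*k**5 + 345*k**4 + 467*k**3 + 375*k**2 + 163*k + 30)/(k**2 + 7*k + 12)
(s_(k+1) − s_k) − t_k = 2*(-12*k**5 - 84*k**4 - 168*k**3 - 139*k**2 - 85*k - 3)/(k**2 + 7*k + 12)

Invalid: residual 2*(-12*k**5 - 84*k**4 - 168*k**3 - 139*k**2 - 85*k - 3)/(k**2 + 7*k + 12) ≠ 0.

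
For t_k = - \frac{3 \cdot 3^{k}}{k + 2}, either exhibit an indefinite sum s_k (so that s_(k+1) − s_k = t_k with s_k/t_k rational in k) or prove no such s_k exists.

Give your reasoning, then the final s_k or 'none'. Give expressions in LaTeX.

Step 1: r(k) = 3*(k + 2)/(k + 3).
Take A(k)=3*k + 6, B(k)=k + 3, C(k)=1.
Need (3*k + 6)·f(k+1) − (k + 2)·f(k) = 1.
Degrees (1,1,0) ⇒ d ≤ -1.
Negative degree bound (-1): no f exists, t_k not Gosper-summable.

no hypergeometric antidifference exists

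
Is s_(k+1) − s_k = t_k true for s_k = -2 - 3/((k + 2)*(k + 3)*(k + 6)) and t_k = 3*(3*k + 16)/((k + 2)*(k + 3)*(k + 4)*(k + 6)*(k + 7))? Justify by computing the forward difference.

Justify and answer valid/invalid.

valid; difference matches t_k

s_(k+1) = -2 - 3/((k + 3)*(k + 4)*(k + 7))
s_(k+1) − s_k = 3*(3*k + 16)/(k**5 + 22*k**4 + 185*k**3 + 740*k**2 + 1404*k + 1008)
(s_(k+1) − s_k) − t_k = 0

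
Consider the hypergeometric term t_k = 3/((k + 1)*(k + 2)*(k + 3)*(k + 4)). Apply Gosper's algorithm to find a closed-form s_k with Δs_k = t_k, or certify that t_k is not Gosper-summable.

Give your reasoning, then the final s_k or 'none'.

Compute t_(k+1)/t_k: get (k + 1)/(k + 5).
A = k + 1, B = k + 5, C = 1.
Key eq: (k + 1)·f(k+1) = (k + 4)·f(k) + (1).
From deg A=1, deg B=1, deg C=0: d=3.
A polynomial solution: f(k) = k*(k**2 + 6*k + 11)/18.
R(k) = B(k−1)·f(k)/C(k) = k*(k + 4)*(k**2 + 6*k + 11)/18; s_k = R·t_k = k*(k**2 + 6*k + 11)/(6*(k + 1)*(k + 2)*(k + 3)).
Δs = 3/(k**4 + 10*k**3 + 35*k**2 + 50*k + 24), as required.

s_k = k*(k**2 + 6*k + 11)/(6*(k + 1)*(k + 2)*(k + 3))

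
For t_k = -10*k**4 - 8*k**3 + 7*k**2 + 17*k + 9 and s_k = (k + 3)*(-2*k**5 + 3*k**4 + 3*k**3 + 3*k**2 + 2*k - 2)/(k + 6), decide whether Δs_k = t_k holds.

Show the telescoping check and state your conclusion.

Invalid: residual 3*(8*k**5 + 71*k**4 + 44*k**3 - 56*k**2 - 109*k - 56)/(k**2 + 13*k + 42) ≠ 0.

s_(k+1) = (-2*k**6 - 15*k**5 - 33*k**4 - 10*k**3 + 59*k**2 + 83*k + 28)/(k + 7)
s_(k+1) − s_k = 2*(-5*k**6 - 57*k**5 - 152*k**4 - 48*k**3 + 178*k**2 + 252*k + 105)/(k**2 + 13*k + 42)
(s_(k+1) − s_k) − t_k = 3*(8*k**5 + 71*k**4 + 44*k**3 - 56*k**2 - 109*k - 56)/(k**2 + 13*k + 42)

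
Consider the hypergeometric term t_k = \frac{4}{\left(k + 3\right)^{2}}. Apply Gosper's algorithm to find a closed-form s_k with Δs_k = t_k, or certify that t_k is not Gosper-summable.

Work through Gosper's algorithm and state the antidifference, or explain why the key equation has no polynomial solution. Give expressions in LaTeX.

r(k) = (k + 3)**2/(k + 4)**2 after simplifying.
So A=k**2 + 6*k + 9 and B=k**2 + 8*k + 16, with C=1.
Key eq: (k**2 + 6*k + 9)·f(k+1) = (k**2 + 6*k + 9)·f(k) + (1).
Degrees (2,2,0) ⇒ d ≤ 0.
Write f(k) = c0. Then LHS − RHS = -1, requiring -1 = 0: contradictory. No certificate.

none (Gosper's algorithm certifies no s_k)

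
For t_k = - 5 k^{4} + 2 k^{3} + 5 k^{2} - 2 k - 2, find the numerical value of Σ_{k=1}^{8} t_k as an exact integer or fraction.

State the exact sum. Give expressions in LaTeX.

Σ = -40336

The ratio is (5*k**4 + 18*k**3 + 19*k**2 + 6*k + 2)/(5*k**4 - 2*k**3 - 5*k**2 + 2*k + 2).
Normal form (A,B,C) = (1, 1, k**4 - 2*k**3/5 - k**2 + 2*k/5 + 2/5).
Key eq: (1)·f(k+1) = (1)·f(k) + (k**4 - 2*k**3/5 - k**2 + 2*k/5 + 2/5).
Bound: deg f ≤ 5.
A polynomial solution: f(k) = k**2*(k**3 - 3*k**2 + k + 3)/5.
So s_k = (B(k−1)f/C)·t_k = (k**2*(k**3 - 3*k**2 + k + 3)/(5*k**4 - 2*k**3 - 5*k**2 + 2*k + 2))·t_k = k**2*(-k**3 + 3*k**2 - k - 3).
Verify: -5*k**4 + 2*k**3 + 5*k**2 - 2*k - 2 matches t_k.
Telescoping: Σ = s_(9) − s_(1) = -40338 − (-2) = -40336.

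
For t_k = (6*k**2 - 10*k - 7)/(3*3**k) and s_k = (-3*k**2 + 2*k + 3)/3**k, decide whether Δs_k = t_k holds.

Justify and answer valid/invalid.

s_(k+1) = (-3*k**2 - 4*k + 2)/(3*3**k)
s_(k+1) − s_k = (6*k**2 - 10*k - 7)/(3*3**k)
(s_(k+1) − s_k) − t_k = 0

Valid — Δs_k = t_k.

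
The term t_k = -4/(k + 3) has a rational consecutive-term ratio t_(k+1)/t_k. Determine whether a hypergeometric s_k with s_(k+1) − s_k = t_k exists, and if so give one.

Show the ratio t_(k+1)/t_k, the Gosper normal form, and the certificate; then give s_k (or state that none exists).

r(k) = (k + 3)/(k + 4) after simplifying.
A = k + 3, B = k + 4, C = 1.
Need (k + 3)·f(k+1) − (k + 3)·f(k) = 1.
Degrees (1,1,0) ⇒ d ≤ 0.
f = c0 ⇒ A·f(k+1) − B(k−1)·f(k) − C = -1. The system {-1 = 0} is inconsistent; no antidifference.

none — t_k is not Gosper-summable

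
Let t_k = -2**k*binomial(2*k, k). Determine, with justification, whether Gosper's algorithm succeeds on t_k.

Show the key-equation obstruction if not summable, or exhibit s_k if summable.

Ratio r(k) = 4*(2*k + 1)/(k + 1).
Gosper form: A/B · C(k+1)/C(k) with A=8*k + 4, B=k + 1, C=1.
Need (8*k + 4)·f(k+1) − (k)·f(k) = 1.
d = -1 from the (1,1,0) case.
deg f ≤ -1 is impossible — no certificate.

No — negative degree bound, so no certificate f.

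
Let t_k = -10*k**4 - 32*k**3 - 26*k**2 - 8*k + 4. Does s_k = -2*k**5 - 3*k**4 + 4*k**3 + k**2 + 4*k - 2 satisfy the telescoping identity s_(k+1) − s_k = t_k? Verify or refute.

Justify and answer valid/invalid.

s_(k+1) = -2*k**5 - 13*k**4 - 28*k**3 - 25*k**2 - 4*k + 2
s_(k+1) − s_k = -10*k**4 - 32*k**3 - 26*k**2 - 8*k + 4
(s_(k+1) − s_k) − t_k = 0

Valid: the claim telescopes to t_k.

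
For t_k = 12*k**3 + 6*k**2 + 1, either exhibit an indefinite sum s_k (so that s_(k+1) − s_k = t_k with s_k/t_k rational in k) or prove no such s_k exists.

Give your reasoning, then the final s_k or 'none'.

s_k = k*(3*k**3 - 4*k**2 + 2)

Compute t_(k+1)/t_k: get (12*(k + 1)**3 + 6*(k + 1)**2 + 1)/(12*k**3 + 6*k**2 + 1).
Gosper form: A/B · C(k+1)/C(k) with A=1, B=1, C=k**3 + k**2/2 + 1/12.
f must satisfy (1)·f(k+1) − (1)·f(k) = k**3 + k**2/2 + 1/12.
Bound: deg f ≤ 4.
Solve for f: f(k) = k*(3*k**3 - 4*k**2 + 2)/12 (degree 4 ≤ 4).
Certificate R = B(k−1)f/C = k*(3*k**3 - 4*k**2 + 2)/(12*k**3 + 6*k**2 + 1) gives s_k = k*(3*k**3 - 4*k**2 + 2).
Check: Δs_k = 12*k**3 + 6*k**2 + 1. ✓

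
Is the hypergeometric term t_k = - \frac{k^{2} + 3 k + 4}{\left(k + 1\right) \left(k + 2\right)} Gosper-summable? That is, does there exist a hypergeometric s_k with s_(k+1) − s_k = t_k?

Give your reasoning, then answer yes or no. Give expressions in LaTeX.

Yes. s_k = \frac{k \left(- k - 3\right)}{k + 1}.

Ratio r(k) = (k + 1)*(3*k + (k + 1)**2 + 7)/((k + 3)*(k**2 + 3*k + 4)).
Normal form (A,B,C) = (k + 1, k + 3, k**2 + 3*k + 4).
Need (k + 1)·f(k+1) − (k + 2)·f(k) = k**2 + 3*k + 4.
deg f ≤ 2 (via 1,1,2).
Coefficient equations give f(k) = k*(k + 3).
R(k) = B(k−1)·f(k)/C(k) = k*(k + 2)*(k + 3)/(k**2 + 3*k + 4); s_k = R·t_k = k*(-k - 3)/(k + 1).
Check: Δs_k = (-k**2 - 3*k - 4)/(k**2 + 3*k + 2). ✓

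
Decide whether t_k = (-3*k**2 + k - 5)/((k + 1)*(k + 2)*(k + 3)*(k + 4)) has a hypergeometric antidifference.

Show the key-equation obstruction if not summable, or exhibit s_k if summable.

Ratio r(k) = (k + 1)*(-k + 3*(k + 1)**2 + 4)/((k + 5)*(3*k**2 - k + 5)).
Normal form (A,B,C) = (k + 1, k + 5, k**2 - k/3 + 5/3).
Set up (k + 1)·f(k+1) − (k + 4)·f(k) − (k**2 - k/3 + 5/3) = 0.
From deg A=1, deg B=1, deg C=2: d=3.
A polynomial solution: f(k) = k*(2*k**2 + 3*k + 10)/9.
So s_k = (B(k−1)f/C)·t_k = (k*(k + 4)*(2*k**2 + 3*k + 10)/(3*(3*k**2 - k + 5)))·t_k = k*(-2*k**2 - 3*k - 10)/(3*(k + 1)*(k + 2)*(k + 3)).
Check: Δs_k = (-3*k**2 + k - 5)/(k**4 + 10*k**3 + 35*k**2 + 50*k + 24). ✓

Yes. s_k = k*(-2*k**2 - 3*k - 10)/(3*(k + 1)*(k + 2)*(k + 3)).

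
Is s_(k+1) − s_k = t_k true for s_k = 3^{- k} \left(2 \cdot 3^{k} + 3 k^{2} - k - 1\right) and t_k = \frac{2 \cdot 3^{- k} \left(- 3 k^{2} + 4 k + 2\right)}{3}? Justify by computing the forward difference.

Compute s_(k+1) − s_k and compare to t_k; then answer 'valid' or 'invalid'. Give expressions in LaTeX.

s_(k+1) = (6*3**k - k + 3*(k + 1)**2 - 2)/(3*3**k)
s_(k+1) − s_k = 2*(-3*k**2 + 4*k + 2)/(3*3**k)
(s_(k+1) − s_k) − t_k = 0

Valid — Δs_k = t_k.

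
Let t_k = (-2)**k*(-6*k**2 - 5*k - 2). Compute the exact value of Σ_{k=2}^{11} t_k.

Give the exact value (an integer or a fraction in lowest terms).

r(k) = 2*(-6*k**2 - 17*k - 13)/(6*k**2 + 5*k + 2) after simplifying.
Take A(k)=-2, B(k)=1, C(k)=k**2 + 5*k/6 + 1/3.
Key eq: (-2)·f(k+1) = (1)·f(k) + (k**2 + 5*k/6 + 1/3).
From deg A=0, deg B=0, deg C=2: d=2.
Coefficient equations give f(k) = -k*(2*k - 1)/6.
Then R = B(k−1)f/C = -k*(2*k - 1)/(6*k**2 + 5*k + 2), so s_k = R(k)·t_k = (-2)**k*k*(2*k - 1).
s_(k+1) − s_k = (-2)**k*(-6*k**2 - 5*k - 2) = t_k.
Telescoping: Σ = s_(12) − s_(2) = 1130496 − (24) = 1130472.

Σ = 1130472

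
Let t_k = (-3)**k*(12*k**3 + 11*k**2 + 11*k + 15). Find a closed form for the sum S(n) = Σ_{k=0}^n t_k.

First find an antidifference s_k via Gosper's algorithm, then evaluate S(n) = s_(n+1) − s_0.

S(n) = 9*(-3)**n*n**3 + 15*(-3)**n*n**2 + 9*(-3)**n*n + 12*(-3)**n + 3

Step 1: r(k) = 3*(-12*k**3 - 47*k**2 - 69*k - 49)/(12*k**3 + 11*k**2 + 11*k + 15).
Take A(k)=-3, B(k)=1, C(k)=k**3 + 11*k**2/12 + 11*k/12 + 5/4.
Solve (-3)·f(k+1) − (1)·f(k) = k**3 + 11*k**2/12 + 11*k/12 + 5/4.
From deg A=0, deg B=0, deg C=3: d=3.
Solving with deg f ≤ 3: f(k) = -(3*k**3 - 4*k**2 + 2*k + 3)/12.
R(k) = B(k−1)·f(k)/C(k) = -(3*k**3 - 4*k**2 + 2*k + 3)/(12*k**3 + 11*k**2 + 11*k + 15); s_k = R·t_k = (-3)**k*(-3*k**3 + 4*k**2 - 2*k - 3).
Check: Δs_k = (-3)**k*(12*k**3 + 11*k**2 + 11*k + 15). ✓
Σ_(k=0)^n t_k = s_(n+1) − s_(0) = (3*(-3)**n*(3*n**3 + 5*n**2 + 3*n + 4)) − (-3), i.e. 9*(-3)**n*n**3 + 15*(-3)**n*n**2 + 9*(-3)**n*n + 12*(-3)**n + 3.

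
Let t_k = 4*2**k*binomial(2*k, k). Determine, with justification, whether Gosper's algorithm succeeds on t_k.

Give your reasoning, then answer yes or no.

No. Not Gosper-summable.

Compute t_(k+1)/t_k: get 4*(2*k + 1)/(k + 1).
So A=8*k + 4 and B=k + 1, with C=1.
Set up (8*k + 4)·f(k+1) − (k)·f(k) − (1) = 0.
From deg A=1, deg B=1, deg C=0: d=-1.
deg f ≤ -1 is impossible — no certificate.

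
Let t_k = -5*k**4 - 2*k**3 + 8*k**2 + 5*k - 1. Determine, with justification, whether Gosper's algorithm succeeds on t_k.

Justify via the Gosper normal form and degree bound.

Ratio r(k) = (5*k**4 + 22*k**3 + 28*k**2 + 5*k - 5)/(5*k**4 + 2*k**3 - 8*k**2 - 5*k + 1).
Factor: A=1; B=1; C=k**4 + 2*k**3/5 - 8*k**2/5 - k + 1/5.
Need (1)·f(k+1) − (1)·f(k) = k**4 + 2*k**3/5 - 8*k**2/5 - k + 1/5.
d = 5 from the (0,0,4) case.
A polynomial solution: f(k) = k*(k**4 - 2*k**3 - 2*k**2 + 2*k + 2)/5.
R(k) = B(k−1)·f(k)/C(k) = k*(k**4 - 2*k**3 - 2*k**2 + 2*k + 2)/(5*k**4 + 2*k**3 - 8*k**2 - 5*k + 1); s_k = R·t_k = k*(-k**4 + 2*k**3 + 2*k**2 - 2*k - 2).
Δs = -5*k**4 - 2*k**3 + 8*k**2 + 5*k - 1, as required.

Yes. s_k = k*(-k**4 + 2*k**3 + 2*k**2 - 2*k - 2).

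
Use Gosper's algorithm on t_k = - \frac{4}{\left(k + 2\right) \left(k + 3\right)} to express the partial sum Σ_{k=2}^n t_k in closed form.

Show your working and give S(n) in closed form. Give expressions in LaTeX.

The ratio is (k + 2)/(k + 4).
Gosper form: A/B · C(k+1)/C(k) with A=k + 2, B=k + 4, C=1.
f must satisfy (k + 2)·f(k+1) − (k + 3)·f(k) = 1.
From deg A=1, deg B=1, deg C=0: d=1.
Match coefficients ⇒ f(k) = k/2.
Get s_k = R·t_k = -2*k/(k + 2) with R(k) = B(k−1)f(k)/C(k) = k*(k + 3)/2.
Check: Δs_k = -4/(k**2 + 5*k + 6). ✓
Evaluate: s_(n+1) = 2*(-n - 1)/(n + 3); subtract s_(2) = -1 ⇒ S(n) = (1 - n)/(n + 3).

S(n) = \frac{1 - n}{n + 3}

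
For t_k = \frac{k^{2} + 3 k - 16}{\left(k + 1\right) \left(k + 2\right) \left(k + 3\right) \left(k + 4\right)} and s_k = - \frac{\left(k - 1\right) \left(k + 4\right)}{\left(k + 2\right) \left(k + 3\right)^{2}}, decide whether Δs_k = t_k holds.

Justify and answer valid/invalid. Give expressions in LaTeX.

s_(k+1) = -k*(k + 5)/((k + 3)*(k + 4)**2)
s_(k+1) − s_k = (-k*(k + 2)*(k + 3)*(k + 5) + (k - 1)*(k + 4)**3)/((k + 2)*(k + 3)**2*(k + 4)**2)
(s_(k+1) − s_k) − t_k = 2*(-2*k**3 - 13*k**2 - k + 64)/(k**6 + 17*k**5 + 117*k**4 + 415*k**3 + 794*k**2 + 768*k + 288)

Invalid: residual \frac{2 \left(- 2 k^{3} - 13 k^{2} - k + 64\right)}{k^{6} + 17 k^{5} + 117 k^{4} + 415 k^{3} + 794 k^{2} + 768 k + 288} ≠ 0.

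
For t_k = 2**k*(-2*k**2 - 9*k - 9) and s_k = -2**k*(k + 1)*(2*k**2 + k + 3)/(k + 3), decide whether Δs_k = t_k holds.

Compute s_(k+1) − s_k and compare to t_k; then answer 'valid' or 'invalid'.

Invalid: residual 2**(k + 1)*(2*k**3 + 13*k**2 + 35*k + 24)/(k**2 + 7*k + 12) ≠ 0.

s_(k+1) = -2**(k + 1)*(k + 2)*(k + 2*(k + 1)**2 + 4)/(k + 4)
s_(k+1) − s_k = 2**k*(-2*k**4 - 19*k**3 - 70*k**2 - 101*k - 60)/(k**2 + 7*k + 12)
(s_(k+1) − s_k) − t_k = 2**(k + 1)*(2*k**3 + 13*k**2 + 35*k + 24)/(k**2 + 7*k + 12)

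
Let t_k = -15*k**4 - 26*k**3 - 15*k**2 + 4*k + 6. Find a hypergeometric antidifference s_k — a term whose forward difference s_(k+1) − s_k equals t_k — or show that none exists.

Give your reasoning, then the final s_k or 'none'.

The ratio is (15*k**4 + 86*k**3 + 183*k**2 + 164*k + 46)/(15*k**4 + 26*k**3 + 15*k**2 - 4*k - 6).
A = 1, B = 1, C = k**4 + 26*k**3/15 + k**2 - 4*k/15 - 2/5.
Need (1)·f(k+1) − (1)·f(k) = k**4 + 26*k**3/15 + k**2 - 4*k/15 - 2/5.
Degrees (0,0,4) ⇒ d ≤ 5.
Match coefficients ⇒ f(k) = k*(3*k**4 - k**3 - 3*k**2 - 3*k - 2)/15.
Then R = B(k−1)f/C = k*(3*k**4 - k**3 - 3*k**2 - 3*k - 2)/(15*k**4 + 26*k**3 + 15*k**2 - 4*k - 6), so s_k = R(k)·t_k = k*(-3*k**4 + k**3 + 3*k**2 + 3*k + 2).
Verify: -15*k**4 - 26*k**3 - 15*k**2 + 4*k + 6 matches t_k.

s_k = k*(-3*k**4 + k**3 + 3*k**2 + 3*k + 2)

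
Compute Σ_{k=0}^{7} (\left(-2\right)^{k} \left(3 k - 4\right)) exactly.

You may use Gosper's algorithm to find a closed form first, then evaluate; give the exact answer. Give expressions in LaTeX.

t_(k+1)/t_k = 2*(1 - 3*k)/(3*k - 4).
Gosper form: A/B · C(k+1)/C(k) with A=-2, B=1, C=k - 4/3.
Need (-2)·f(k+1) − (1)·f(k) = k - 4/3.
From deg A=0, deg B=0, deg C=1: d=1.
Coefficient equations give f(k) = -(k - 2)/3.
Then R = B(k−1)f/C = -(k - 2)/(3*k - 4), so s_k = R(k)·t_k = (-2)**k*(2 - k).
Δs = (-2)**k*(3*k - 4), as required.
Sum = s_(8) − s_(0); s_(8) = -1536, s_(0) = 2 ⇒ -1538.

Σ = -1538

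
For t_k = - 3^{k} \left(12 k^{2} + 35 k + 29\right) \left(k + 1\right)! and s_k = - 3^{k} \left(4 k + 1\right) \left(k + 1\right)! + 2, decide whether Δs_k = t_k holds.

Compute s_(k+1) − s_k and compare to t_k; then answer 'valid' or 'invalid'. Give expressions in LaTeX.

valid (s_(k+1) − s_k reduces to t_k)

s_(k+1) = -3**(k + 1)*(4*k + 5)*factorial(k + 2) + 2
s_(k+1) − s_k = -3**k*(12*k**2 + 35*k + 29)*factorial(k + 1)
(s_(k+1) − s_k) − t_k = 0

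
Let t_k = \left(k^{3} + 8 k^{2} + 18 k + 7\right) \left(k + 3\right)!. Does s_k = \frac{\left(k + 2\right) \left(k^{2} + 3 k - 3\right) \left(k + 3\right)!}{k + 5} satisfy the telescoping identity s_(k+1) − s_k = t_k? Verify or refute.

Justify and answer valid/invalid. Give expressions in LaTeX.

Invalid: residual - \frac{3 \left(k^{2} + 4 k + 2\right) \left(k^{2} + 9 k + 19\right) \left(k + 3\right)!}{\left(k + 5\right) \left(k + 6\right)} ≠ 0.

s_(k+1) = (k + 3)*(k**2 + 5*k + 1)*factorial(k + 4)/(k + 6)
s_(k+1) − s_k = (k**5 + 16*k**4 + 97*k**3 + 274*k**2 + 335*k + 96)*factorial(k + 3)/((k + 5)*(k + 6))
(s_(k+1) − s_k) − t_k = -3*(k**2 + 4*k + 2)*(k**2 + 9*k + 19)*factorial(k + 3)/((k + 5)*(k + 6))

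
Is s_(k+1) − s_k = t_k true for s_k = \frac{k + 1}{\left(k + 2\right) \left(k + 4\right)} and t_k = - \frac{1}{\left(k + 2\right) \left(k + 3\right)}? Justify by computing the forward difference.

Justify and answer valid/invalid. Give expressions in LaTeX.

s_(k+1) = (k + 2)/((k + 3)*(k + 5))
s_(k+1) − s_k = (-k**2 - 3*k + 1)/(k**4 + 14*k**3 + 71*k**2 + 154*k + 120)
(s_(k+1) − s_k) − t_k = 3*(2*k + 7)/(k**4 + 14*k**3 + 71*k**2 + 154*k + 120)

Invalid: residual \frac{3 \left(2 k + 7\right)}{k^{4} + 14 k^{3} + 71 k^{2} + 154 k + 120} ≠ 0.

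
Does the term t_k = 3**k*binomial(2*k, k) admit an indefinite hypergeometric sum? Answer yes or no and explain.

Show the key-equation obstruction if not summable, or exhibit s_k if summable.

No; the degree bound rules out any f.

Compute t_(k+1)/t_k: get 6*(2*k + 1)/(k + 1).
Gosper form: A/B · C(k+1)/C(k) with A=12*k + 6, B=k + 1, C=1.
Solve (12*k + 6)·f(k+1) − (k)·f(k) = 1.
deg f ≤ -1 (via 1,1,0).
d = -1 < 0 ⇒ no nonzero polynomial f; not summable.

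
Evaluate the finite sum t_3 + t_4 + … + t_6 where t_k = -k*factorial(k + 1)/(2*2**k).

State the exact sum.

Compute t_(k+1)/t_k: get (k + 1)*(k + 2)/(2*k).
Normal form (A,B,C) = (k/2 + 1, 1, k).
Set up (k/2 + 1)·f(k+1) − (1)·f(k) − (k) = 0.
deg f ≤ 0 (via 1,0,1).
Match coefficients ⇒ f(k) = 2.
Then R = B(k−1)f/C = 2/k, so s_k = R(k)·t_k = -factorial(k + 1)/2**k.
Δs = -k*factorial(k + 1)/(2*2**k), as required.
Telescoping: Σ = s_(7) − s_(3) = -315 − (-3) = -312.

Σ = -312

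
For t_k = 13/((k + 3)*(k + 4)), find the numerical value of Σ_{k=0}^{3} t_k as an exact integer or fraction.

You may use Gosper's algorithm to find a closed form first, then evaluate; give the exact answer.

Σ = 52/21

r(k) = (k + 3)/(k + 5) after simplifying.
So A=k + 3 and B=k + 5, with C=1.
f must satisfy (k + 3)·f(k+1) − (k + 4)·f(k) = 1.
deg f ≤ 1 (via 1,1,0).
Solve for f: f(k) = k/3 (degree 1 ≤ 1).
Get s_k = R·t_k = 13*k/(3*(k + 3)) with R(k) = B(k−1)f(k)/C(k) = k*(k + 4)/3.
s_(k+1) − s_k = 13/(k**2 + 7*k + 12) = t_k.
Evaluate s at k=4 and k=0: 52/21 and 0; difference 52/21.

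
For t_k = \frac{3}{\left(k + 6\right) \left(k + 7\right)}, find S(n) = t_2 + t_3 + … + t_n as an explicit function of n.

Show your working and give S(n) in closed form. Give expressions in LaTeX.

S(n) = \frac{3 \left(n - 1\right)}{8 \left(n + 7\right)}

The ratio is (k + 6)/(k + 8).
Gosper form: A/B · C(k+1)/C(k) with A=k + 6, B=k + 8, C=1.
Key eq: (k + 6)·f(k+1) = (k + 7)·f(k) + (1).
Bound: deg f ≤ 1.
Coefficient equations give f(k) = k/6.
Then R = B(k−1)f/C = k*(k + 7)/6, so s_k = R(k)·t_k = k/(2*(k + 6)).
Check: Δs_k = 3/(k**2 + 13*k + 42). ✓
s_(n+1) = (n + 1)/(2*(n + 7)) and s_(2) = 1/8, so S(n) = 3*(n - 1)/(8*(n + 7)).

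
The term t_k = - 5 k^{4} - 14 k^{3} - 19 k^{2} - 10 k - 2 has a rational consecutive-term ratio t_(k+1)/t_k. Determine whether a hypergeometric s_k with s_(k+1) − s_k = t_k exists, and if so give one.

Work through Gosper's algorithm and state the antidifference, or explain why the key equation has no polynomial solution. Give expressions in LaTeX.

r(k) = (5*k**4 + 34*k**3 + 91*k**2 + 110*k + 50)/(5*k**4 + 14*k**3 + 19*k**2 + 10*k + 2) after simplifying.
A = 1, B = 1, C = k**4 + 14*k**3/5 + 19*k**2/5 + 2*k + 2/5.
Solve (1)·f(k+1) − (1)·f(k) = k**4 + 14*k**3/5 + 19*k**2/5 + 2*k + 2/5.
deg f ≤ 5 (via 0,0,4).
Match coefficients ⇒ f(k) = k**2*(k**3 + k**2 + k - 1)/5.
Certificate R = B(k−1)f/C = k**2*(k**3 + k**2 + k - 1)/((k**2 + 2*k + 2)*(5*k**2 + 4*k + 1)) gives s_k = k**2*(-k**3 - k**2 - k + 1).
Check: Δs_k = -5*k**4 - 14*k**3 - 19*k**2 - 10*k - 2. ✓

s_k = k^{2} \left(- k^{3} - k^{2} - k + 1\right)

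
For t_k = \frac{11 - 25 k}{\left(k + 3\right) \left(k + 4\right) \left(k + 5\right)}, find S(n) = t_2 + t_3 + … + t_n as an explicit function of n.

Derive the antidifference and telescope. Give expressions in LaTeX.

t_(k+1)/t_k = (k + 3)*(25*k + 14)/((k + 6)*(25*k - 11)).
Take A(k)=k + 3, B(k)=k + 6, C(k)=k - 11/25.
Set up (k + 3)·f(k+1) − (k + 5)·f(k) − (k - 11/25) = 0.
Degrees (1,1,1) ⇒ d ≤ 2.
Coefficient equations give f(k) = k*(8*k - 19)/75.
Get s_k = R·t_k = k*(19 - 8*k)/(3*(k + 3)*(k + 4)) with R(k) = B(k−1)f(k)/C(k) = k*(k + 5)*(8*k - 19)/(3*(25*k - 11)).
Δs = (11 - 25*k)/(k**3 + 12*k**2 + 47*k + 60), as required.
Σ_(k=2)^n t_k = s_(n+1) − s_(2) = ((-8*n**2 + 3*n + 11)/(3*(n**2 + 9*n + 20))) − (1/15), i.e. (-41*n**2 + 6*n + 35)/(15*(n**2 + 9*n + 20)).

S(n) = \frac{- 41 n^{2} + 6 n + 35}{15 \left(n^{2} + 9 n + 20\right)}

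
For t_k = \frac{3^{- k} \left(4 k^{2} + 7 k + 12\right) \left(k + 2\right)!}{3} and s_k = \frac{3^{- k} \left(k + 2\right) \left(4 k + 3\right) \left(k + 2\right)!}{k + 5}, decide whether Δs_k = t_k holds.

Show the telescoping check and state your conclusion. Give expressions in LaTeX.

s_(k+1) = (k + 3)*(4*k + 7)*factorial(k + 3)/(3*3**k*(k + 6))
s_(k+1) − s_k = (4*k**4 + 39*k**3 + 128*k**2 + 237*k + 207)*factorial(k + 2)/(3*3**k*(k + 5)*(k + 6))
(s_(k+1) − s_k) − t_k = -(4*k**3 + 27*k**2 + 35*k + 51)*factorial(k + 2)/(3**k*(k + 5)*(k + 6))

Invalid: residual - \frac{3^{- k} \left(4 k^{3} + 27 k^{2} + 35 k + 51\right) \left(k + 2\right)!}{\left(k + 5\right) \left(k + 6\right)} ≠ 0.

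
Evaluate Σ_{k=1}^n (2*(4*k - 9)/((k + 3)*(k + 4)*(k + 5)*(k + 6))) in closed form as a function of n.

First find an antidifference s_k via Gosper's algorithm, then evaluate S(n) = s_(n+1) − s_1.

t_(k+1)/t_k = (k + 3)*(4*k - 5)/((k + 7)*(4*k - 9)).
Take A(k)=k + 3, B(k)=k + 7, C(k)=k - 9/4.
Key eq: (k + 3)·f(k+1) = (k + 6)·f(k) + (k - 9/4).
d = 3 from the (1,1,1) case.
Solving with deg f ≤ 3: f(k) = -k*(k**2 + 12*k + 167)/240.
Then R = B(k−1)f/C = -k*(k + 6)*(k**2 + 12*k + 167)/(60*(4*k - 9)), so s_k = R(k)·t_k = k*(-k**2 - 12*k - 167)/(30*(k + 3)*(k + 4)*(k + 5)).
Verify: 2*(4*k - 9)/(k**4 + 18*k**3 + 119*k**2 + 342*k + 360) matches t_k.
Telescope: S(n) = s_(n+1) − s_(1) = (-n**3 - 15*n**2 - 194*n - 180)/(30*(n**3 + 15*n**2 + 74*n + 120)) − (-1/20) = n*(n**2 + 15*n - 166)/(60*(n**3 + 15*n**2 + 74*n + 120)).

S(n) = n*(n**2 + 15*n - 166)/(60*(n**3 + 15*n**2 + 74*n + 120))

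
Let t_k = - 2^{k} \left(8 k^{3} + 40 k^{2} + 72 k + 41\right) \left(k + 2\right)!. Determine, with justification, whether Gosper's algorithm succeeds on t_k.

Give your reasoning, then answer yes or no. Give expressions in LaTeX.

Step 1: r(k) = 2*(8*k**4 + 88*k**3 + 368*k**2 + 689*k + 483)/(8*k**3 + 40*k**2 + 72*k + 41).
So A=2*k + 6 and B=1, with C=k**3 + 5*k**2 + 9*k + 41/8.
Need (2*k + 6)·f(k+1) − (1)·f(k) = k**3 + 5*k**2 + 9*k + 41/8.
Degrees (1,0,3) ⇒ d ≤ 2.
Solving with deg f ≤ 2: f(k) = (4*k**2 + 2*k + 1)/8.
Certificate R = B(k−1)f/C = (4*k**2 + 2*k + 1)/(8*k**3 + 40*k**2 + 72*k + 41) gives s_k = -2**k*(4*k**2 + 2*k + 1)*factorial(k + 2).
Check: Δs_k = -2**k*(8*k**3 + 40*k**2 + 72*k + 41)*factorial(k + 2). ✓

Yes. s_k = - 2^{k} \left(4 k^{2} + 2 k + 1\right) \left(k + 2\right)!.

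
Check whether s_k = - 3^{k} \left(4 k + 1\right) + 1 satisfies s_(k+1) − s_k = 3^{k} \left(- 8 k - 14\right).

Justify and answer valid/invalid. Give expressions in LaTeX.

s_(k+1) = -3*3**k*(4*k + 5) + 1
s_(k+1) − s_k = 3**k*(-8*k - 14)
(s_(k+1) − s_k) − t_k = 0

Valid: the claim telescopes to t_k.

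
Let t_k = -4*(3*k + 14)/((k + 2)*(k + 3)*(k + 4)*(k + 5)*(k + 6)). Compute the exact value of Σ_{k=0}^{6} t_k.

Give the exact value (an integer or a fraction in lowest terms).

r(k) = (k + 2)*(3*k + 17)/((k + 7)*(3*k + 14)) after simplifying.
Normal form (A,B,C) = (k + 2, k + 7, k + 14/3).
Solve (k + 2)·f(k+1) − (k + 6)·f(k) = k + 14/3.
deg f ≤ 4 (via 1,1,1).
Solving with deg f ≤ 4: f(k) = k*(k + 4)*(k**2 + 10*k + 31)/90.
Then R = B(k−1)f/C = k*(k + 4)*(k + 6)*(k**2 + 10*k + 31)/(30*(3*k + 14)), so s_k = R(k)·t_k = 2*k*(-k**2 - 10*k - 31)/(15*(k**3 + 10*k**2 + 31*k + 30)).
Δs = 4*(-3*k - 14)/(k**5 + 20*k**4 + 155*k**3 + 580*k**2 + 1044*k + 720), as required.
Sum = s_(7) − s_(0); s_(7) = -7/54, s_(0) = 0 ⇒ -7/54.

Σ = -7/54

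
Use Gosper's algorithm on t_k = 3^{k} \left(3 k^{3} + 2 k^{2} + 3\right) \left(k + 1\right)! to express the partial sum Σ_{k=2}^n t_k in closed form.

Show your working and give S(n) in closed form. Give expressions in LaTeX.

t_(k+1)/t_k = 3*(k + 2)*(3*(k + 1)**3 + 2*(k + 1)**2 + 3)/(3*k**3 + 2*k**2 + 3).
Take A(k)=3*k + 6, B(k)=1, C(k)=k**3 + 2*k**2/3 + 1.
Need (3*k + 6)·f(k+1) − (1)·f(k) = k**3 + 2*k**2/3 + 1.
deg f ≤ 2 (via 1,0,3).
Match coefficients ⇒ f(k) = (k**2 - 3*k + 3)/3.
Then R = B(k−1)f/C = (k**2 - 3*k + 3)/(3*k**3 + 2*k**2 + 3), so s_k = R(k)·t_k = 3**k*(k**2 - 3*k + 3)*factorial(k + 1).
Check: Δs_k = 3**k*(3*k**3 + 2*k**2 + 3)*factorial(k + 1). ✓
s_(n+1) = 3**(n + 1)*(n**2 - n + 1)*factorial(n + 2) and s_(2) = 54, so S(n) = 3*3**n*n**4*factorial(n) + 6*3**n*n**3*factorial(n) + 3*3**n*n*factorial(n) + 6*3**n*factorial(n) - 54.

S(n) = 3 \cdot 3^{n} n^{4} n! + 6 \cdot 3^{n} n^{3} n! + 3 \cdot 3^{n} n n! + 6 \cdot 3^{n} n! - 54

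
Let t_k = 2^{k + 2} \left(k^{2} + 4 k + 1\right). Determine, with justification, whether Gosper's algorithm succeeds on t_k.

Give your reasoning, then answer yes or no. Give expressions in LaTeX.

r(k) = 2*(k**2 + 6*k + 6)/(k**2 + 4*k + 1) after simplifying.
A = 2, B = 1, C = k**2 + 4*k + 1.
f must satisfy (2)·f(k+1) − (1)·f(k) = k**2 + 4*k + 1.
From deg A=0, deg B=0, deg C=2: d=2.
Solving with deg f ≤ 2: f(k) = (k - 1)*(k + 1).
So s_k = (B(k−1)f/C)·t_k = ((k - 1)*(k + 1)/(k**2 + 4*k + 1))·t_k = 2**(k + 2)*(k**2 - 1).
s_(k+1) − s_k = 2**(k + 2)*(k**2 + 4*k + 1) = t_k.

Yes. s_k = 2^{k + 2} \left(k^{2} - 1\right).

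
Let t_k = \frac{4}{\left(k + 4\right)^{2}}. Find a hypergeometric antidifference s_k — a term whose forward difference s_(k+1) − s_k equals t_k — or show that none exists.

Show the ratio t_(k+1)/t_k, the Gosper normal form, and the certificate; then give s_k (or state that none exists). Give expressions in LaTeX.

The ratio is (k + 4)**2/(k + 5)**2.
A = k**2 + 8*k + 16, B = k**2 + 10*k + 25, C = 1.
Need (k**2 + 8*k + 16)·f(k+1) − (k**2 + 8*k + 16)·f(k) = 1.
deg f ≤ 0 (via 2,2,0).
Generic f = c0 gives residual -1; -1 = 0 cannot hold, so t_k is not Gosper-summable.

none (Gosper's algorithm certifies no s_k)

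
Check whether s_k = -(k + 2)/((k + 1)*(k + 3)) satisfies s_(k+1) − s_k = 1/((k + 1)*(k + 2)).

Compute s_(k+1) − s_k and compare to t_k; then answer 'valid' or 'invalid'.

Invalid: residual (-2*k - 5)/(k**4 + 10*k**3 + 35*k**2 + 50*k + 24) ≠ 0.

s_(k+1) = (-k - 3)/((k + 2)*(k + 4))
s_(k+1) − s_k = (k**2 + 5*k + 7)/(k**4 + 10*k**3 + 35*k**2 + 50*k + 24)
(s_(k+1) − s_k) − t_k = (-2*k - 5)/(k**4 + 10*k**3 + 35*k**2 + 50*k + 24)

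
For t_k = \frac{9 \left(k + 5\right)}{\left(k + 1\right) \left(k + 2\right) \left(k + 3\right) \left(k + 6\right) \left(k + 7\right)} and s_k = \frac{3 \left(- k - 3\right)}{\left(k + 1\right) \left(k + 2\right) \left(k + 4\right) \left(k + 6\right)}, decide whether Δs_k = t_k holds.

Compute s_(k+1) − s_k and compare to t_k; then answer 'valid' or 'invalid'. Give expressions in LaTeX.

Invalid: residual \frac{3 \left(- 4 k^{2} - 37 k - 81\right)}{k^{7} + 28 k^{6} + 322 k^{5} + 1960 k^{4} + 6769 k^{3} + 13132 k^{2} + 13068 k + 5040} ≠ 0.

s_(k+1) = 3*(-k - 4)/((k + 2)*(k + 3)*(k + 5)*(k + 7))
s_(k+1) − s_k = 3*(3*k**3 + 38*k**2 + 158*k + 219)/(k**7 + 28*k**6 + 322*k**5 + 1960*k**4 + 6769*k**3 + 13132*k**2 + 13068*k + 5040)
(s_(k+1) − s_k) − t_k = 3*(-4*k**2 - 37*k - 81)/(k**7 + 28*k**6 + 322*k**5 + 1960*k**4 + 6769*k**3 + 13132*k**2 + 13068*k + 5040)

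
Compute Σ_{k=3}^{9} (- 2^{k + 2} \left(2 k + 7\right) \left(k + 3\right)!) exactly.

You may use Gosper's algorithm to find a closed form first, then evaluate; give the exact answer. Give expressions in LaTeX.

Compute t_(k+1)/t_k: get 2*(k + 4)*(2*k + 9)/(2*k + 7).
Take A(k)=2*k + 8, B(k)=1, C(k)=k + 7/2.
Solve (2*k + 8)·f(k+1) − (1)·f(k) = k + 7/2.
Degrees (1,0,1) ⇒ d ≤ 0.
A polynomial solution: f(k) = 1/2.
Get s_k = R·t_k = -2**(k + 2)*factorial(k + 3) with R(k) = B(k−1)f(k)/C(k) = 1/(2*k + 7).
Verify: -2**(k + 2)*(2*k + 7)*factorial(k + 3) matches t_k.
Telescoping: Σ = s_(10) − s_(3) = -25505877196800 − (-23040) = -25505877173760.

Σ = -25505877173760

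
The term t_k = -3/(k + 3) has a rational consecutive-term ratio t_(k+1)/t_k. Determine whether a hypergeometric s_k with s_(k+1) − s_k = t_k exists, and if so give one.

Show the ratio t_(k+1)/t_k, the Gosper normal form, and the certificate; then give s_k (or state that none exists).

not Gosper-summable; s_k does not exist

Compute t_(k+1)/t_k: get (k + 3)/(k + 4).
Normal form (A,B,C) = (k + 3, k + 4, 1).
Set up (k + 3)·f(k+1) − (k + 3)·f(k) − (1) = 0.
Bound: deg f ≤ 0.
Generic f = c0 gives residual -1; -1 = 0 cannot hold, so t_k is not Gosper-summable.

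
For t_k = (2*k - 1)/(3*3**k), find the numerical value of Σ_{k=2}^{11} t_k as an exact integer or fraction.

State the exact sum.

r(k) = (2*k + 1)/(3*(2*k - 1)) after simplifying.
Normal form (A,B,C) = (1/3, 1, k - 1/2).
Solve (1/3)·f(k+1) − (1)·f(k) = k - 1/2.
Bound: deg f ≤ 1.
Solve for f: f(k) = -3*k/2 (degree 1 ≤ 1).
Then R = B(k−1)f/C = -3*k/(2*k - 1), so s_k = R(k)·t_k = -k/3**k.
Δs = (2*k - 1)/(3*3**k), as required.
Σ_(k=2)^(11) t_k = s_(12) − s_(2) = -4/177147 − (-2/9) = 39362/177147.

Σ = 39362/177147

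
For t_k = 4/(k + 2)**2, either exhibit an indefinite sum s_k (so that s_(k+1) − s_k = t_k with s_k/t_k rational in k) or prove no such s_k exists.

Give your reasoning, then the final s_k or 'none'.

none (Gosper's algorithm certifies no s_k)

t_(k+1)/t_k = (k + 2)**2/(k + 3)**2.
So A=k**2 + 4*k + 4 and B=k**2 + 6*k + 9, with C=1.
Set up (k**2 + 4*k + 4)·f(k+1) − (k**2 + 4*k + 4)·f(k) − (1) = 0.
Bound: deg f ≤ 0.
f = c0 ⇒ A·f(k+1) − B(k−1)·f(k) − C = -1. The system {-1 = 0} is inconsistent; no antidifference.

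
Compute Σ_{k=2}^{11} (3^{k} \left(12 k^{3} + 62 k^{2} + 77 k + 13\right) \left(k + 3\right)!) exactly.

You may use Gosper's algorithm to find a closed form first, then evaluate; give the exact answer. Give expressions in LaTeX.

Σ = 382918427366162676120

Compute t_(k+1)/t_k: get 3*(12*k**4 + 146*k**3 + 629*k**2 + 1112*k + 656)/(12*k**3 + 62*k**2 + 77*k + 13).
A = 3*k + 12, B = 1, C = k**3 + 31*k**2/6 + 77*k/12 + 13/12.
f must satisfy (3*k + 12)·f(k+1) − (1)·f(k) = k**3 + 31*k**2/6 + 77*k/12 + 13/12.
Degrees (1,0,3) ⇒ d ≤ 2.
A polynomial solution: f(k) = (4*k**2 - 2*k - 1)/12.
Get s_k = R·t_k = 3**k*(4*k**2 - 2*k - 1)*factorial(k + 3) with R(k) = B(k−1)f(k)/C(k) = (4*k**2 - 2*k - 1)/(12*k**3 + 62*k**2 + 77*k + 13).
Verify: 3**k*(12*k**3 + 62*k**2 + 77*k + 13)*factorial(k + 3) matches t_k.
Telescoping: Σ = s_(12) − s_(2) = 382918427366162688000 − (11880) = 382918427366162676120.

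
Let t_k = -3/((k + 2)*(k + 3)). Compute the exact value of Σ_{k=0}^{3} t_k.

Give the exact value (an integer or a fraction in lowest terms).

Ratio r(k) = (k + 2)/(k + 4).
Factor: A=k + 2; B=k + 4; C=1.
Need (k + 2)·f(k+1) − (k + 3)·f(k) = 1.
d = 1 from the (1,1,0) case.
Match coefficients ⇒ f(k) = k/2.
Certificate R = B(k−1)f/C = k*(k + 3)/2 gives s_k = -3*k/(2*k + 4).
Check: Δs_k = -3/(k**2 + 5*k + 6). ✓
Telescoping: Σ = s_(4) − s_(0) = -1 − (0) = -1.

Σ = -1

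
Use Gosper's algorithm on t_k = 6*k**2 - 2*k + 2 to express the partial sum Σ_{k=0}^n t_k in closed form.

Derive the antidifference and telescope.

Step 1: r(k) = (-k + 3*(k + 1)**2)/(3*k**2 - k + 1).
Factor: A=1; B=1; C=k**2 - k/3 + 1/3.
Set up (1)·f(k+1) − (1)·f(k) − (k**2 - k/3 + 1/3) = 0.
deg f ≤ 3 (via 0,0,2).
Solving with deg f ≤ 3: f(k) = k*(k**2 - 2*k + 2)/3.
So s_k = (B(k−1)f/C)·t_k = (k*(k**2 - 2*k + 2)/(3*k**2 - k + 1))·t_k = 2*k*(k**2 - 2*k + 2).
s_(k+1) − s_k = 6*k**2 - 2*k + 2 = t_k.
Evaluate: s_(n+1) = 2*n**3 + 2*n**2 + 2*n + 2; subtract s_(0) = 0 ⇒ S(n) = 2*n**3 + 2*n**2 + 2*n + 2.

S(n) = 2*n**3 + 2*n**2 + 2*n + 2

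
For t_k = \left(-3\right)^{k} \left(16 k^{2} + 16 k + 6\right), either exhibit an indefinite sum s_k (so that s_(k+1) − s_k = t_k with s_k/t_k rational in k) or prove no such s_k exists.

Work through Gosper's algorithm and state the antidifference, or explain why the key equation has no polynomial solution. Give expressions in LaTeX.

t_(k+1)/t_k = 3*(-8*k**2 - 24*k - 19)/(8*k**2 + 8*k + 3).
Factor: A=-3; B=1; C=k**2 + k + 3/8.
Solve (-3)·f(k+1) − (1)·f(k) = k**2 + k + 3/8.
Degrees (0,0,2) ⇒ d ≤ 2.
Solve for f: f(k) = -k*(2*k - 1)/8 (degree 2 ≤ 2).
Certificate R = B(k−1)f/C = -k*(2*k - 1)/(8*k**2 + 8*k + 3) gives s_k = 2*(-3)**k*k*(1 - 2*k).
s_(k+1) − s_k = (-3)**k*(16*k**2 + 16*k + 6) = t_k.

s_k = 2 \left(-3\right)^{k} k \left(1 - 2 k\right)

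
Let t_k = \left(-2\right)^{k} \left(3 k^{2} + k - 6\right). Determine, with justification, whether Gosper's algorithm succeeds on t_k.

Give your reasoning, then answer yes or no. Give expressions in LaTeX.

Yes. s_k = \left(-2\right)^{k} \left(- k^{2} + k + 2\right).

Compute t_(k+1)/t_k: get 2*(-3*k**2 - 7*k + 2)/(3*k**2 + k - 6).
So A=-2 and B=1, with C=k**2 + k/3 - 2.
Set up (-2)·f(k+1) − (1)·f(k) − (k**2 + k/3 - 2) = 0.
Degrees (0,0,2) ⇒ d ≤ 2.
A polynomial solution: f(k) = -(k - 2)*(k + 1)/3.
Then R = B(k−1)f/C = -(k - 2)*(k + 1)/(3*k**2 + k - 6), so s_k = R(k)·t_k = (-2)**k*(-k**2 + k + 2).
s_(k+1) − s_k = (-2)**k*(3*k**2 + k - 6) = t_k.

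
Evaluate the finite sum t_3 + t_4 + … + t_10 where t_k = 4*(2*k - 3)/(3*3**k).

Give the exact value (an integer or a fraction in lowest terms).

Σ = 52448/177147

Compute t_(k+1)/t_k: get (2*k - 1)/(3*(2*k - 3)).
Take A(k)=1/3, B(k)=1, C(k)=k - 3/2.
Solve (1/3)·f(k+1) − (1)·f(k) = k - 3/2.
deg f ≤ 1 (via 0,0,1).
Coefficient equations give f(k) = -3*(k - 1)/2.
Get s_k = R·t_k = 4*(1 - k)/3**k with R(k) = B(k−1)f(k)/C(k) = -3*(k - 1)/(2*k - 3).
Δs = 4*(2*k - 3)/(3*3**k), as required.
Telescoping: Σ = s_(11) − s_(3) = -40/177147 − (-8/27) = 52448/177147.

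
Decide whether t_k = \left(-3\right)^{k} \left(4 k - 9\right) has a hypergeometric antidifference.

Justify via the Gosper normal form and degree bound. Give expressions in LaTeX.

Yes. s_k = \left(-3\right)^{k} \left(3 - k\right).

The ratio is 3*(5 - 4*k)/(4*k - 9).
Factor: A=-3; B=1; C=k - 9/4.
Need (-3)·f(k+1) − (1)·f(k) = k - 9/4.
From deg A=0, deg B=0, deg C=1: d=1.
Match coefficients ⇒ f(k) = -(k - 3)/4.
R(k) = B(k−1)·f(k)/C(k) = -(k - 3)/(4*k - 9); s_k = R·t_k = (-3)**k*(3 - k).
s_(k+1) − s_k = (-3)**k*(4*k - 9) = t_k.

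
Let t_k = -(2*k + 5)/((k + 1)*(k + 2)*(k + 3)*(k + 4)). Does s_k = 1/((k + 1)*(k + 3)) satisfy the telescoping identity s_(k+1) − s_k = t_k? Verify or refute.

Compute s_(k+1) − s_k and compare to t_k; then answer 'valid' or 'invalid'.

s_(k+1) = 1/((k + 2)*(k + 4))
s_(k+1) − s_k = (-2*k - 5)/(k**4 + 10*k**3 + 35*k**2 + 50*k + 24)
(s_(k+1) − s_k) − t_k = 0

Valid: the claim telescopes to t_k.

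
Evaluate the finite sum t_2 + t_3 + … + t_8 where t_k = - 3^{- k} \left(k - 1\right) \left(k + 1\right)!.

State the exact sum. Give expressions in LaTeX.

Σ = -44638/81

Ratio r(k) = k*(k + 2)/(3*(k - 1)).
A = k/3 + 2/3, B = 1, C = k - 1.
f must satisfy (k/3 + 2/3)·f(k+1) − (1)·f(k) = k - 1.
Degrees (1,0,1) ⇒ d ≤ 0.
Solve for f: f(k) = 3 (degree 0 ≤ 0).
So s_k = (B(k−1)f/C)·t_k = (3/(k - 1))·t_k = -3**(1 - k)*factorial(k + 1).
Verify: -(k - 1)*factorial(k + 1)/3**k matches t_k.
Σ_(k=2)^(8) t_k = s_(9) − s_(2) = -44800/81 − (-2) = -44638/81.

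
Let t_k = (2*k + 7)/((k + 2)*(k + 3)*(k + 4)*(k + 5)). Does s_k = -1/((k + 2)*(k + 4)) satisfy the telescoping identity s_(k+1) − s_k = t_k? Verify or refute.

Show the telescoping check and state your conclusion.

s_(k+1) = -1/((k + 3)*(k + 5))
s_(k+1) − s_k = (2*k + 7)/(k**4 + 14*k**3 + 71*k**2 + 154*k + 120)
(s_(k+1) − s_k) − t_k = 0

Valid — Δs_k = t_k.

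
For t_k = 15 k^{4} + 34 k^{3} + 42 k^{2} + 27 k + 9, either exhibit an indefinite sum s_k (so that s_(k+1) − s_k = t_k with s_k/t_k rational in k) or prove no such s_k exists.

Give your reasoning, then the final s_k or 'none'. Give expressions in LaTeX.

s_k = k \left(3 k^{4} + k^{3} + 2 k^{2} + k + 2\right)

t_(k+1)/t_k = (15*k**4 + 94*k**3 + 234*k**2 + 273*k + 127)/(15*k**4 + 34*k**3 + 42*k**2 + 27*k + 9).
A = 1, B = 1, C = k**4 + 34*k**3/15 + 14*k**2/5 + 9*k/5 + 3/5.
Solve (1)·f(k+1) − (1)·f(k) = k**4 + 34*k**3/15 + 14*k**2/5 + 9*k/5 + 3/5.
Bound: deg f ≤ 5.
Match coefficients ⇒ f(k) = k*(3*k**4 + k**3 + 2*k**2 + k + 2)/15.
So s_k = (B(k−1)f/C)·t_k = (k*(3*k**4 + k**3 + 2*k**2 + k + 2)/(15*k**4 + 34*k**3 + 42*k**2 + 27*k + 9))·t_k = k*(3*k**4 + k**3 + 2*k**2 + k + 2).
Verify: 15*k**4 + 34*k**3 + 42*k**2 + 27*k + 9 matches t_k.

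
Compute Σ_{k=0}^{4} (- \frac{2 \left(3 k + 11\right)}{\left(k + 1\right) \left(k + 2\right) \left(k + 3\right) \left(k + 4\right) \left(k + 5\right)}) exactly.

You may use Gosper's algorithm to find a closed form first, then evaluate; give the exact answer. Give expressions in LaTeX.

Σ = -185/756

t_(k+1)/t_k = (k + 1)*(3*k + 14)/((k + 6)*(3*k + 11)).
Normal form (A,B,C) = (k + 1, k + 6, k + 11/3).
Need (k + 1)·f(k+1) − (k + 5)·f(k) = k + 11/3.
deg f ≤ 4 (via 1,1,1).
Coefficient equations give f(k) = k*(k + 3)*(k**2 + 7*k + 14)/24.
Then R = B(k−1)f/C = k*(k + 3)*(k + 5)*(k**2 + 7*k + 14)/(8*(3*k + 11)), so s_k = R(k)·t_k = k*(-k**2 - 7*k - 14)/(4*(k**3 + 7*k**2 + 14*k + 8)).
s_(k+1) − s_k = 2*(-3*k - 11)/(k**5 + 15*k**4 + 85*k**3 + 225*k**2 + 274*k + 120) = t_k.
Sum = s_(5) − s_(0); s_(5) = -185/756, s_(0) = 0 ⇒ -185/756.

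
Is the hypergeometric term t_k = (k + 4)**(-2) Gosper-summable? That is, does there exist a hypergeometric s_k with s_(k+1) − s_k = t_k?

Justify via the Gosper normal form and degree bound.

No; the coefficient equations for f are inconsistent.

t_(k+1)/t_k = (k + 4)**2/(k + 5)**2.
Normal form (A,B,C) = (k**2 + 8*k + 16, k**2 + 10*k + 25, 1).
Key eq: (k**2 + 8*k + 16)·f(k+1) = (k**2 + 8*k + 16)·f(k) + (1).
Degrees (2,2,0) ⇒ d ≤ 0.
Put f(k) = c0: A·f(k+1) − B(k−1)·f(k) − C = -1; need -1 = 0 — inconsistent ⇒ no f, not summable.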